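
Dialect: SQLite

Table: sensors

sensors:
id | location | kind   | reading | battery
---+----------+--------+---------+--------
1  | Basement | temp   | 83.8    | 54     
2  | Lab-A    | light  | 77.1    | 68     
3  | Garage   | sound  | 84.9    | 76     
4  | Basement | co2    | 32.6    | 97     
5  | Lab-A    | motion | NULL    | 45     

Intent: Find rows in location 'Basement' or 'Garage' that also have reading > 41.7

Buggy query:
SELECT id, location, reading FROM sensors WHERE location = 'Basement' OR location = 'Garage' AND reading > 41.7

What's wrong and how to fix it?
Bug: Without parentheses, AND is evaluated before OR, so the reading filter only applies to the 'Garage' branch

Fix: Group the OR with parentheses (or use IN), then AND the threshold

Corrected query:
SELECT id, location, reading FROM sensors WHERE (location = 'Basement' OR location = 'Garage') AND reading > 41.7

Result:
id | location | reading
---+----------+--------
1  | Basement | 83.8   
3  | Garage   | 84.9   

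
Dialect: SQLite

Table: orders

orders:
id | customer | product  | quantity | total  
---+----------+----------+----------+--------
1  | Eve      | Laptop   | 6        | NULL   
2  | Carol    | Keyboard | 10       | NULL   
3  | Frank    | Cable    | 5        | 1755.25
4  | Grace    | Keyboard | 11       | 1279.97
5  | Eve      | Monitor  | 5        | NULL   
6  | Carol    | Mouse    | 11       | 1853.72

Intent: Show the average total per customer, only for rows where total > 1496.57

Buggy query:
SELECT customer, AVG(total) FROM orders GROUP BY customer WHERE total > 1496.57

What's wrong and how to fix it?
Bug: WHERE cannot follow GROUP BY

Fix: Move the WHERE clause before GROUP BY

Corrected query:
SELECT customer, AVG(total) FROM orders WHERE total > 1496.57 GROUP BY customer

Result:
customer | AVG(total)
---------+-----------
Carol    | 1853.72   
Frank    | 1755.25   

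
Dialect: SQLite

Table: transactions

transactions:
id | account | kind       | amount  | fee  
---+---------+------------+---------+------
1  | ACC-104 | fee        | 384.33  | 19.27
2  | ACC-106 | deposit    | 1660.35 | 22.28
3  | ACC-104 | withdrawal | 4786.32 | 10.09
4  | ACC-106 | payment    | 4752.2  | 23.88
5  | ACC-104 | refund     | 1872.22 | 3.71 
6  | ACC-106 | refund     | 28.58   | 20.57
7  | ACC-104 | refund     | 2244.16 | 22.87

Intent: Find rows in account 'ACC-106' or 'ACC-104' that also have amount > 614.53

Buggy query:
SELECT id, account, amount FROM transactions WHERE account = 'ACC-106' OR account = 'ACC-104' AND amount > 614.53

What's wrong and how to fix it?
Bug: Without parentheses, AND is evaluated before OR, so the amount filter only applies to the 'ACC-104' branch

Fix: Add parentheses around the OR so the AND applies to both alternatives

Corrected query:
SELECT id, account, amount FROM transactions WHERE (account = 'ACC-106' OR account = 'ACC-104') AND amount > 614.53

Result:
id | account | amount 
---+---------+--------
2  | ACC-106 | 1660.35
3  | ACC-104 | 4786.32
4  | ACC-106 | 4752.2 
5  | ACC-104 | 1872.22
7  | ACC-104 | 2244.16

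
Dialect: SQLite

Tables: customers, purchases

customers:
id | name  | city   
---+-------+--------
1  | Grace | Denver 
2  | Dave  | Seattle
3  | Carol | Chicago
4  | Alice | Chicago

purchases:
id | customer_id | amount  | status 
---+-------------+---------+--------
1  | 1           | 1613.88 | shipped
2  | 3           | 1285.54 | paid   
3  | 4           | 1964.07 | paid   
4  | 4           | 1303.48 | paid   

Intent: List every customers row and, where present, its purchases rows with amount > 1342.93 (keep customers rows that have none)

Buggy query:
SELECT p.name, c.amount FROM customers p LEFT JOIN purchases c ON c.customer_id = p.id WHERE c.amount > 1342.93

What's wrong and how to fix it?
Bug: A WHERE condition on the right-hand table after LEFT JOIN drops unmatched parents

Fix: Put 'c.amount > 1342.93' in the JOIN's ON clause instead of WHERE

Corrected query:
SELECT p.name, c.amount FROM customers p LEFT JOIN purchases c ON c.customer_id = p.id AND c.amount > 1342.93

Result:
name  | amount 
------+--------
Grace | 1613.88
Dave  | NULL   
Carol | NULL   
Alice | 1964.07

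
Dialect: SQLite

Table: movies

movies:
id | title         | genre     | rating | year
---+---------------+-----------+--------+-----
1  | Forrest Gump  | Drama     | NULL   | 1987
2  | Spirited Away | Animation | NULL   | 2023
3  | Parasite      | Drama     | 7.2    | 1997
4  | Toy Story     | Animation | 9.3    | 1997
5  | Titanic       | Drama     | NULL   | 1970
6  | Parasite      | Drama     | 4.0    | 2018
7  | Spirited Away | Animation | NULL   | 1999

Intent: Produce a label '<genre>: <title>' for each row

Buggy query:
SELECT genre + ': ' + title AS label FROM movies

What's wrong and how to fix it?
Bug: '+' is numeric addition; on text columns SQLite converts them to 0 instead of concatenating

Fix: Replace + with || to concatenate text

Corrected query:
SELECT genre || ': ' || title AS label FROM movies

Result:
label                   
------------------------
Drama: Forrest Gump     
Animation: Spirited Away
Drama: Parasite         
Animation: Toy Story    
Drama: Titanic          
Drama: Parasite         
Animation: Spirited Away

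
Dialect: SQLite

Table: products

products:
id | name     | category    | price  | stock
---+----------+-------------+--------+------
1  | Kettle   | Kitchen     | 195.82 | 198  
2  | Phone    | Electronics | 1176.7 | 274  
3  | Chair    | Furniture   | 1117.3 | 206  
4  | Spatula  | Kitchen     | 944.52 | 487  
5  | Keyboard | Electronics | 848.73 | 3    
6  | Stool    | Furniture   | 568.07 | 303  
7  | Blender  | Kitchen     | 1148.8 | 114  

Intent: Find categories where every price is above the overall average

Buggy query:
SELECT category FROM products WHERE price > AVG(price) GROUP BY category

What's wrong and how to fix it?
Bug: AVG() is an aggregate; it can't sit directly in WHERE

Fix: Use a subquery for AVG and a HAVING MIN(...) filter so the condition holds for every row in the group

Corrected query:
SELECT category FROM products GROUP BY category HAVING MIN(price) > (SELECT AVG(price) FROM products)

Result:
(no rows)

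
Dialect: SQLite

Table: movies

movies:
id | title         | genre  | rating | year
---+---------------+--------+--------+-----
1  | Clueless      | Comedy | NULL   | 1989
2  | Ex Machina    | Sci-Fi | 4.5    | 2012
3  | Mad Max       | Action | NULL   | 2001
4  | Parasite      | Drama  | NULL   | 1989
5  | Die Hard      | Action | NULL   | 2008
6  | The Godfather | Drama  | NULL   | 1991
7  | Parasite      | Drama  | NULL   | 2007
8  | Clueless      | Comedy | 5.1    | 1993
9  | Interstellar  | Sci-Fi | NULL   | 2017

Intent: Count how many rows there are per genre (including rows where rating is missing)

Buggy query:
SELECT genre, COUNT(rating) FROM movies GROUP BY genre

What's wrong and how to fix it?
Bug: COUNT(rating) skips NULLs, so groups with missing rating are undercounted

Fix: Use COUNT(*) to count all rows regardless of NULL

Corrected query:
SELECT genre, COUNT(*) FROM movies GROUP BY genre

Result:
genre  | COUNT(*)
-------+---------
Action | 2       
Comedy | 2       
Drama  | 3       
Sci-Fi | 2       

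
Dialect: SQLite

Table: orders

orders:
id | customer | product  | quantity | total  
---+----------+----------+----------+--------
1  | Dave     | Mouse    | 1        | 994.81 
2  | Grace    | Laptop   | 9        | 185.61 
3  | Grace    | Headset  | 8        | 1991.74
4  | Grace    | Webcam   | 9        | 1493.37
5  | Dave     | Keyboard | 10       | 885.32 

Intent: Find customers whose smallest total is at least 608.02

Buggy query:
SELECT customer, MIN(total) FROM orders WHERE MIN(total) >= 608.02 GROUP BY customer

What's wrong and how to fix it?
Bug: MIN() in WHERE is a misuse of aggregate

Fix: Replace WHERE with HAVING after the GROUP BY

Corrected query:
SELECT customer, MIN(total) FROM orders GROUP BY customer HAVING MIN(total) >= 608.02

Result:
customer | MIN(total)
---------+-----------
Dave     | 885.32    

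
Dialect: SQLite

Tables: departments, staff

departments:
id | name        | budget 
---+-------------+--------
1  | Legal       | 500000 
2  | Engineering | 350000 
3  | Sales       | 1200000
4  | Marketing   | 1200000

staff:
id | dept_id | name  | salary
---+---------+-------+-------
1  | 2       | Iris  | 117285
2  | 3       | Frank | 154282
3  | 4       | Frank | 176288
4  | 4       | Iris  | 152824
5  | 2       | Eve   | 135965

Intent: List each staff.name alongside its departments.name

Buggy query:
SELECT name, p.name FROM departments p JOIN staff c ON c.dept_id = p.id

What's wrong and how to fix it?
Bug: 'name' exists in both joined tables, so the database can't tell which one is meant

Fix: Prefix ambiguous columns with the table alias

Corrected query:
SELECT c.name, p.name FROM departments p JOIN staff c ON c.dept_id = p.id

Result:
name  | name       
------+------------
Iris  | Engineering
Frank | Sales      
Frank | Marketing  
Iris  | Marketing  
Eve   | Engineering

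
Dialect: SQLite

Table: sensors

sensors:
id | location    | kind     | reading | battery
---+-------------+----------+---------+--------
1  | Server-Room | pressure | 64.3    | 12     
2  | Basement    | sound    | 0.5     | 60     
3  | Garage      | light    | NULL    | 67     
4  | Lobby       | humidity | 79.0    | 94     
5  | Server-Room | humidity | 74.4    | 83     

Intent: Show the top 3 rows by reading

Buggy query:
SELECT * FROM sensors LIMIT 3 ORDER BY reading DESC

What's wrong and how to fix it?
Bug: LIMIT must come after ORDER BY

Fix: Sort with ORDER BY, then apply LIMIT

Corrected query:
SELECT * FROM sensors ORDER BY reading DESC LIMIT 3

Result:
id | location    | kind     | reading | battery
---+-------------+----------+---------+--------
4  | Lobby       | humidity | 79      | 94     
5  | Server-Room | humidity | 74.4    | 83     
1  | Server-Room | pressure | 64.3    | 12     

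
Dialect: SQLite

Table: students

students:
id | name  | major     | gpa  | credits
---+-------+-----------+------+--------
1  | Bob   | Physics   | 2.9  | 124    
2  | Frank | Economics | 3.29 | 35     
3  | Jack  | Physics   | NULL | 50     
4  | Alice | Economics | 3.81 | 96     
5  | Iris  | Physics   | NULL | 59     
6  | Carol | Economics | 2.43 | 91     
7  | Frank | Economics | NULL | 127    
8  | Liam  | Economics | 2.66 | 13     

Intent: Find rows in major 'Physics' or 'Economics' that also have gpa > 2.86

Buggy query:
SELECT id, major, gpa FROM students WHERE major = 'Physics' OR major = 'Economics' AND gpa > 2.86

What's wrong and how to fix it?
Bug: Without parentheses, AND is evaluated before OR, so the gpa filter only applies to the 'Economics' branch

Fix: Add parentheses around the OR so the AND applies to both alternatives

Corrected query:
SELECT id, major, gpa FROM students WHERE (major = 'Physics' OR major = 'Economics') AND gpa > 2.86

Result:
id | major     | gpa 
---+-----------+-----
1  | Physics   | 2.9 
2  | Economics | 3.29
4  | Economics | 3.81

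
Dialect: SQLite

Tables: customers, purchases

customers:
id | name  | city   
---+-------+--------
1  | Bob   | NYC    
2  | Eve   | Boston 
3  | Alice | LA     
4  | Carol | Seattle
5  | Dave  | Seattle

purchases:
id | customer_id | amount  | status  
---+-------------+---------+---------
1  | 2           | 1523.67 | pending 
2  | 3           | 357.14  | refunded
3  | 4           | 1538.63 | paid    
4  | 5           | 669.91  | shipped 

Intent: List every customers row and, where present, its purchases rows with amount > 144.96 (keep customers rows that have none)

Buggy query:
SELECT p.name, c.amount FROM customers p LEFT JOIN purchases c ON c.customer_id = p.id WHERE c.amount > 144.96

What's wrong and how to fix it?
Bug: Filtering c.amount in WHERE discards the NULL rows produced by LEFT JOIN, turning it into an inner join

Fix: Put 'c.amount > 144.96' in the JOIN's ON clause instead of WHERE

Corrected query:
SELECT p.name, c.amount FROM customers p LEFT JOIN purchases c ON c.customer_id = p.id AND c.amount > 144.96

Result:
name  | amount 
------+--------
Bob   | NULL   
Eve   | 1523.67
Alice | 357.14 
Carol | 1538.63
Dave  | 669.91 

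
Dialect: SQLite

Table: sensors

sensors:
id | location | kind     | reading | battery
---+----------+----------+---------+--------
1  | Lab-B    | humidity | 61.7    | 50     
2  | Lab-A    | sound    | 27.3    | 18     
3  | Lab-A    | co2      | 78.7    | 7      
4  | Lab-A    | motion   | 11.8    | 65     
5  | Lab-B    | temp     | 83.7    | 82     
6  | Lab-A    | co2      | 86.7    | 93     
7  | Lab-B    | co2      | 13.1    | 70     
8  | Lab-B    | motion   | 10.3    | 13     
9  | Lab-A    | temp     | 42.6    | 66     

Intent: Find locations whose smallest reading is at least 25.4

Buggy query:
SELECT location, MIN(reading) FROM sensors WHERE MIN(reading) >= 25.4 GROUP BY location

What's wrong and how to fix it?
Bug: Aggregates like MIN are computed per group after WHERE runs

Fix: Use HAVING for the per-group MIN condition

Corrected query:
SELECT location, MIN(reading) FROM sensors GROUP BY location HAVING MIN(reading) >= 25.4

Result:
(no rows)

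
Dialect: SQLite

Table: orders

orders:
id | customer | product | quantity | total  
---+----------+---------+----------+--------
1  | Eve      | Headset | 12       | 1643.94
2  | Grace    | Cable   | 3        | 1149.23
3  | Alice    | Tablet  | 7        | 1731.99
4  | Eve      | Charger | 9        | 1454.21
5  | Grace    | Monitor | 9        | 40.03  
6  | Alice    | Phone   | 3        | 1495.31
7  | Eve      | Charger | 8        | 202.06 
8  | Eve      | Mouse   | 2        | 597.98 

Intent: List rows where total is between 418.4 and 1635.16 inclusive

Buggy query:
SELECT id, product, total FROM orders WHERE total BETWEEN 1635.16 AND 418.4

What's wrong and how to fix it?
Bug: BETWEEN expects the lower bound first; with 1635.16 AND 418.4 the range is empty

Fix: Write BETWEEN 418.4 AND 1635.16

Corrected query:
SELECT id, product, total FROM orders WHERE total BETWEEN 418.4 AND 1635.16

Result:
id | product | total  
---+---------+--------
2  | Cable   | 1149.23
4  | Charger | 1454.21
6  | Phone   | 1495.31
8  | Mouse   | 597.98 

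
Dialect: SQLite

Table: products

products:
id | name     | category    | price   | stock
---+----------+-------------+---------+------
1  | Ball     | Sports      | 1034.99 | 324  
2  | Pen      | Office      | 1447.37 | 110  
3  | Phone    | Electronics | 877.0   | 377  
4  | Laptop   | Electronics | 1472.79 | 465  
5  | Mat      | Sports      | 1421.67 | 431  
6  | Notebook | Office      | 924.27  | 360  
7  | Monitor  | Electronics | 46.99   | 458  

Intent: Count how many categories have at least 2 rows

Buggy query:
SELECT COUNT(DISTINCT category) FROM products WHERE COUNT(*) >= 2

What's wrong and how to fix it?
Bug: WHERE filters individual rows, not groups, so a group-level COUNT is invalid there

Fix: Group first with HAVING COUNT(*) >= 2, then COUNT the resulting groups

Corrected query:
SELECT COUNT(*) FROM (SELECT category FROM products GROUP BY category HAVING COUNT(*) >= 2)

Result:
COUNT(*)
--------
3       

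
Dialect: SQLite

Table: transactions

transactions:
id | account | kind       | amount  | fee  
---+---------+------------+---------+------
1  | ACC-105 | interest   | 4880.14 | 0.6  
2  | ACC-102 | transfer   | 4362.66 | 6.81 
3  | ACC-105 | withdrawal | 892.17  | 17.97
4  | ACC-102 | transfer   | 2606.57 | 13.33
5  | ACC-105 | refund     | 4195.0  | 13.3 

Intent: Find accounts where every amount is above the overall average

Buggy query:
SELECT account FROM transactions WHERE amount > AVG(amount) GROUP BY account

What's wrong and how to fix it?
Bug: WHERE evaluates per row before aggregation, so AVG() is unavailable

Fix: Use a subquery for AVG and a HAVING MIN(...) filter so the condition holds for every row in the group

Corrected query:
SELECT account FROM transactions GROUP BY account HAVING MIN(amount) > (SELECT AVG(amount) FROM transactions)

Result:
(no rows)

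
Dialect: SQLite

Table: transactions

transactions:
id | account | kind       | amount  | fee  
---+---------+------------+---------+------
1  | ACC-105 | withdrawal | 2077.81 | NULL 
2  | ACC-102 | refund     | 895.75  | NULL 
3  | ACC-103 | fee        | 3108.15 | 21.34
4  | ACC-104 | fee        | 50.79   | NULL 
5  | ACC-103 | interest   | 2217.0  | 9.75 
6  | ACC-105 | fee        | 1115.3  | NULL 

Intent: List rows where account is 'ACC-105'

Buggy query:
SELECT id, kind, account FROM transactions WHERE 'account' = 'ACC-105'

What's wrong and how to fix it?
Bug: Single quotes denote string literals in SQL; the column name is being compared as a constant string

Fix: Remove the quotes around the column name (or use double quotes for an identifier)

Corrected query:
SELECT id, kind, account FROM transactions WHERE account = 'ACC-105'

Result:
id | kind       | account
---+------------+--------
1  | withdrawal | ACC-105
6  | fee        | ACC-105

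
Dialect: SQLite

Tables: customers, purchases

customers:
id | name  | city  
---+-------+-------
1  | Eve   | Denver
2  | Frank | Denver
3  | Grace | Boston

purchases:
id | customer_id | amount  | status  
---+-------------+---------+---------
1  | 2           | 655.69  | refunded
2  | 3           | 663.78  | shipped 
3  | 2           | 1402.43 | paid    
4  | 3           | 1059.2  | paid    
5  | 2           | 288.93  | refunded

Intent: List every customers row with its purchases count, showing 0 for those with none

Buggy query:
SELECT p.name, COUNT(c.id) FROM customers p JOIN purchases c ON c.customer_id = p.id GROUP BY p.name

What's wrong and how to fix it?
Bug: An inner join excludes parents with zero children

Fix: Switch to LEFT JOIN to retain unmatched parent rows

Corrected query:
SELECT p.name, COUNT(c.id) FROM customers p LEFT JOIN purchases c ON c.customer_id = p.id GROUP BY p.name

Result:
name  | COUNT(c.id)
------+------------
Eve   | 0          
Frank | 3          
Grace | 2          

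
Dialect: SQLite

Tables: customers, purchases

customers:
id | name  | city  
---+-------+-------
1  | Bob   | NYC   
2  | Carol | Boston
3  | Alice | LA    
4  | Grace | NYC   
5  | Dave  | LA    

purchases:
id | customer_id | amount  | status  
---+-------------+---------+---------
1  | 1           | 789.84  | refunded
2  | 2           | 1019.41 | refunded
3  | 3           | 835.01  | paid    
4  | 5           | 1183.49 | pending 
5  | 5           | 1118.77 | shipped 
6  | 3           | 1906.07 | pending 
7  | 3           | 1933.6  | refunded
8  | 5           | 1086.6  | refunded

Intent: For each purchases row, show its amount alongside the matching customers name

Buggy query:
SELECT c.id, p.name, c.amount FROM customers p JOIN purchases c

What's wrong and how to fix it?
Bug: JOIN with no ON clause produces a cartesian product; every purchases row pairs with every customers row

Fix: Add ON c.customer_id = p.id to the JOIN

Corrected query:
SELECT c.id, p.name, c.amount FROM customers p JOIN purchases c ON c.customer_id = p.id

Result:
id | name  | amount 
---+-------+--------
1  | Bob   | 789.84 
2  | Carol | 1019.41
3  | Alice | 835.01 
4  | Dave  | 1183.49
5  | Dave  | 1118.77
6  | Alice | 1906.07
7  | Alice | 1933.6 
8  | Dave  | 1086.6 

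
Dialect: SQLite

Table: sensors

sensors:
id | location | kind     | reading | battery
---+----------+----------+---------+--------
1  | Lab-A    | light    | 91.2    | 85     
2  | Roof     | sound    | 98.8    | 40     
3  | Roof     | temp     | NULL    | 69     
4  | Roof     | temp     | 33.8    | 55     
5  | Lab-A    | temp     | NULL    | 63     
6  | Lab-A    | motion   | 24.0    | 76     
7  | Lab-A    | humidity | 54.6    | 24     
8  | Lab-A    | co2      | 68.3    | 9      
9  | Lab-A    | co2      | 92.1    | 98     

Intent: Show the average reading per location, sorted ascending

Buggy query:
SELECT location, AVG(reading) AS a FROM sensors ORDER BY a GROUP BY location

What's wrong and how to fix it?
Bug: GROUP BY must precede ORDER BY

Fix: Move ORDER BY to the end, after GROUP BY

Corrected query:
SELECT location, AVG(reading) AS a FROM sensors GROUP BY location ORDER BY a

Result:
location | a    
---------+------
Lab-A    | 66.04
Roof     | 66.3 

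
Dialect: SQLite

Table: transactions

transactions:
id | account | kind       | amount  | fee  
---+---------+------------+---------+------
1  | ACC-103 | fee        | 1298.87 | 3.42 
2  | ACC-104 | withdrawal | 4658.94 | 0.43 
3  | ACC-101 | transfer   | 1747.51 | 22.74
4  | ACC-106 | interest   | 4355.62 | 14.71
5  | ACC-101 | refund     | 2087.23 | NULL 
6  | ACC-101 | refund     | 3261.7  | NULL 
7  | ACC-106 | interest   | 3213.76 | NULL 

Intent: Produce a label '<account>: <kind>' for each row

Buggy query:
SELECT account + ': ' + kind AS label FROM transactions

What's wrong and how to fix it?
Bug: SQLite uses || for string concatenation; + coerces text to numbers (yielding 0)

Fix: Replace + with || to concatenate text

Corrected query:
SELECT account || ': ' || kind AS label FROM transactions

Result:
label              
-------------------
ACC-103: fee       
ACC-104: withdrawal
ACC-101: transfer  
ACC-106: interest  
ACC-101: refund    
ACC-101: refund    
ACC-106: interest  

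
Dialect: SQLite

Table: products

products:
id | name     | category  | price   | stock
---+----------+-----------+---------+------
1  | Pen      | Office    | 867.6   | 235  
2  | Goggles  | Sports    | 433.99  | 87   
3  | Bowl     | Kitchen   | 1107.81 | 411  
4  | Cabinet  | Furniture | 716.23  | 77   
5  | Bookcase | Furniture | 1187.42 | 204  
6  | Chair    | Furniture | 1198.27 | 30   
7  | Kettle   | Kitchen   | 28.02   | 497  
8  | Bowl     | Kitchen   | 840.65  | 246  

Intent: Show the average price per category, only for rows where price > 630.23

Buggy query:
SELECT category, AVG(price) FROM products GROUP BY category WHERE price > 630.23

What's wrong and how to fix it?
Bug: Row-level WHERE must come before GROUP BY in the clause order

Fix: Place WHERE between FROM and GROUP BY

Corrected query:
SELECT category, AVG(price) FROM products WHERE price > 630.23 GROUP BY category

Result:
category  | AVG(price) 
----------+------------
Furniture | 1033.973333
Kitchen   | 974.23     
Office    | 867.6      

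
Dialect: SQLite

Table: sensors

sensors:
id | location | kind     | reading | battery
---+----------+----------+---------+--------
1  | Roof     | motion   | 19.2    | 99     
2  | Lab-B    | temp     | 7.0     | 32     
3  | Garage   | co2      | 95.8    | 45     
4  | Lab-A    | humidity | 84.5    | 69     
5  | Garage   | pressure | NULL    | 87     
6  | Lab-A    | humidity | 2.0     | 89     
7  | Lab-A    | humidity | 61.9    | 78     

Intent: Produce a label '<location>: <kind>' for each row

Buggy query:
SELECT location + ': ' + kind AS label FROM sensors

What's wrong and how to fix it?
Bug: '+' is numeric addition; on text columns SQLite converts them to 0 instead of concatenating

Fix: Use the || operator for string concatenation

Corrected query:
SELECT location || ': ' || kind AS label FROM sensors

Result:
label           
----------------
Roof: motion    
Lab-B: temp     
Garage: co2     
Lab-A: humidity 
Garage: pressure
Lab-A: humidity 
Lab-A: humidity 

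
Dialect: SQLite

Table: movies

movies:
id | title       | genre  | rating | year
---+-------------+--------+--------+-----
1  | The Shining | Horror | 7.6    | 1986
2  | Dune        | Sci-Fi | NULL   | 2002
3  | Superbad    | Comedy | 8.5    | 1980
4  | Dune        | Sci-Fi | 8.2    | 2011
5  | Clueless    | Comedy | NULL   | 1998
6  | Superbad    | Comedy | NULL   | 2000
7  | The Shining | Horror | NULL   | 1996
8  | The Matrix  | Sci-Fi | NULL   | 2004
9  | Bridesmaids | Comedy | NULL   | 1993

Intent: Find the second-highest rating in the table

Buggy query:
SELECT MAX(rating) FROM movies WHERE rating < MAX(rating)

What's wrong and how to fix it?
Bug: The inner MAX is an aggregate inside WHERE, which is not allowed

Fix: Put the inner MAX in a scalar subquery

Corrected query:
SELECT MAX(rating) FROM movies WHERE rating < (SELECT MAX(rating) FROM movies)

Result:
MAX(rating)
-----------
8.2        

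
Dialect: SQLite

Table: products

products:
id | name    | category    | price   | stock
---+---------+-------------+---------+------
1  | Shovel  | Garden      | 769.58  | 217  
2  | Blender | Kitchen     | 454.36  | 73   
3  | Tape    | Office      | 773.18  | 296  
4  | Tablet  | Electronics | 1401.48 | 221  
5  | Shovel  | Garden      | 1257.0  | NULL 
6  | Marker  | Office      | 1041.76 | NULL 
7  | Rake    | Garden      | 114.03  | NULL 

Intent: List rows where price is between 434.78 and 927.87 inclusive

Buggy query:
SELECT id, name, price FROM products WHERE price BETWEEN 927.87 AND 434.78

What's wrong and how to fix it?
Bug: BETWEEN expects the lower bound first; with 927.87 AND 434.78 the range is empty

Fix: Write BETWEEN 434.78 AND 927.87

Corrected query:
SELECT id, name, price FROM products WHERE price BETWEEN 434.78 AND 927.87

Result:
id | name    | price 
---+---------+-------
1  | Shovel  | 769.58
2  | Blender | 454.36
3  | Tape    | 773.18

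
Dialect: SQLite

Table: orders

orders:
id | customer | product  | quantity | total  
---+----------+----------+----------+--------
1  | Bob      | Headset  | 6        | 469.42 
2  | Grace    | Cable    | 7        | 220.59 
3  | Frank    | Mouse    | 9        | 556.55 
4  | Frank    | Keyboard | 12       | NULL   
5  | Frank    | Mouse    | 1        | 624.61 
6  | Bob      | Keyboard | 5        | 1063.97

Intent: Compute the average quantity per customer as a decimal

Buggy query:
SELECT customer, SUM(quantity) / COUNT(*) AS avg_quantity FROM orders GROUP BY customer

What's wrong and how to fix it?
Bug: SUM(quantity) and COUNT(*) are both integers; the division truncates the fractional part

Fix: Cast one side to REAL so the division keeps the fractional part

Corrected query:
SELECT customer, SUM(quantity) * 1.0 / COUNT(*) AS avg_quantity FROM orders GROUP BY customer

Result:
customer | avg_quantity
---------+-------------
Bob      | 5.5         
Frank    | 7.333333    
Grace    | 7           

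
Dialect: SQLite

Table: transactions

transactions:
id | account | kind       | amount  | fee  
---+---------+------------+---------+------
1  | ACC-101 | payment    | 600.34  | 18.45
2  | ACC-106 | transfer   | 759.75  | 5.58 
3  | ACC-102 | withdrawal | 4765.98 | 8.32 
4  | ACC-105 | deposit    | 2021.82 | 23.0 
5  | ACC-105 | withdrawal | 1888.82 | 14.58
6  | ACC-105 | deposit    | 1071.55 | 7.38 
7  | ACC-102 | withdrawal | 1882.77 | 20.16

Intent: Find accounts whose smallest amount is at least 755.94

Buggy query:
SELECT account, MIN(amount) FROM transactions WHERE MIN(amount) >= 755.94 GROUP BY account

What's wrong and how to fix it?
Bug: Aggregates like MIN are computed per group after WHERE runs

Fix: Replace WHERE with HAVING after the GROUP BY

Corrected query:
SELECT account, MIN(amount) FROM transactions GROUP BY account HAVING MIN(amount) >= 755.94

Result:
account | MIN(amount)
--------+------------
ACC-102 | 1882.77    
ACC-105 | 1071.55    
ACC-106 | 759.75     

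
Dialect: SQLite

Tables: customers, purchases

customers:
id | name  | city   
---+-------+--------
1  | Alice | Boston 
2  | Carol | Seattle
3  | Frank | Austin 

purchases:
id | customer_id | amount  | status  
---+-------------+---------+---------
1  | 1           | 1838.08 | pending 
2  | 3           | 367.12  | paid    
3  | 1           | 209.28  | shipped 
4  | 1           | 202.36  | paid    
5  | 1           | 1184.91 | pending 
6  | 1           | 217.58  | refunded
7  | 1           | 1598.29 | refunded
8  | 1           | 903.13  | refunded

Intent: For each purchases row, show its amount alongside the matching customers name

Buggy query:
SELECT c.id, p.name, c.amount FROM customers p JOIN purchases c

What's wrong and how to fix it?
Bug: Missing join condition: each purchases row is matched to all customers rows instead of just its own

Fix: Add ON c.customer_id = p.id to the JOIN

Corrected query:
SELECT c.id, p.name, c.amount FROM customers p JOIN purchases c ON c.customer_id = p.id

Result:
id | name  | amount 
---+-------+--------
1  | Alice | 1838.08
2  | Frank | 367.12 
3  | Alice | 209.28 
4  | Alice | 202.36 
5  | Alice | 1184.91
6  | Alice | 217.58 
7  | Alice | 1598.29
8  | Alice | 903.13 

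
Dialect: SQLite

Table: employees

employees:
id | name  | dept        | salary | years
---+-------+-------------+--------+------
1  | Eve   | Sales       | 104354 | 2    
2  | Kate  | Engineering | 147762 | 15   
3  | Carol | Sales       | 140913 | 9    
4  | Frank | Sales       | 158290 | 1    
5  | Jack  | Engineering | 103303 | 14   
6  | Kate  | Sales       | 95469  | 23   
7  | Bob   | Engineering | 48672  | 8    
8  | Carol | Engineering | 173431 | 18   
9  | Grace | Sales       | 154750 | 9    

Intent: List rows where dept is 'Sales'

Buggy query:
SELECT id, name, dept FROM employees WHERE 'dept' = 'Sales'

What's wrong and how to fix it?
Bug: 'dept' in single quotes is a string literal, not the column; the comparison is literal-vs-literal and never true

Fix: Remove the quotes around the column name (or use double quotes for an identifier)

Corrected query:
SELECT id, name, dept FROM employees WHERE dept = 'Sales'

Result:
id | name  | dept 
---+-------+------
1  | Eve   | Sales
3  | Carol | Sales
4  | Frank | Sales
6  | Kate  | Sales
9  | Grace | Sales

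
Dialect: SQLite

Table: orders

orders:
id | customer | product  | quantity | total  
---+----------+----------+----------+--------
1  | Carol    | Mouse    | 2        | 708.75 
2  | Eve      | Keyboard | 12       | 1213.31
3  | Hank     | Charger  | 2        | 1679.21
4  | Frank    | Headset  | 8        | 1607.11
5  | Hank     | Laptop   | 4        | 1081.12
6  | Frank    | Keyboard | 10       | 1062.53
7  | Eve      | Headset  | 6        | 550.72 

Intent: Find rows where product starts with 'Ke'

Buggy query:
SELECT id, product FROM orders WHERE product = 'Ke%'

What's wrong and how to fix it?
Bug: '=' compares the literal string including the % character; pattern matching needs LIKE

Fix: Replace '=' with LIKE so 'Ke%' is treated as a pattern

Corrected query:
SELECT id, product FROM orders WHERE product LIKE 'Ke%'

Result:
id | product 
---+---------
2  | Keyboard
6  | Keyboard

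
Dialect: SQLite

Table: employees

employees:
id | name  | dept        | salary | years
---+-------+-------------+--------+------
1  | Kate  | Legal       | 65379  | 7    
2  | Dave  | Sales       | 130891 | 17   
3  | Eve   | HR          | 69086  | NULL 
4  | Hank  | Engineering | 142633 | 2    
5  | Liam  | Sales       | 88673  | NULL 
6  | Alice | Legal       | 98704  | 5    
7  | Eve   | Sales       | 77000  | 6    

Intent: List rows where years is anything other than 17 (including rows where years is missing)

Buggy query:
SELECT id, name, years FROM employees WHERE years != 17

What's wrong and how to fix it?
Bug: Inequality against NULL is unknown, not true; rows with NULL are dropped

Fix: Handle NULL separately with IS NULL alongside the inequality

Corrected query:
SELECT id, name, years FROM employees WHERE years != 17 OR years IS NULL

Result:
id | name  | years
---+-------+------
1  | Kate  | 7    
3  | Eve   | NULL 
4  | Hank  | 2    
5  | Liam  | NULL 
6  | Alice | 5    
7  | Eve   | 6    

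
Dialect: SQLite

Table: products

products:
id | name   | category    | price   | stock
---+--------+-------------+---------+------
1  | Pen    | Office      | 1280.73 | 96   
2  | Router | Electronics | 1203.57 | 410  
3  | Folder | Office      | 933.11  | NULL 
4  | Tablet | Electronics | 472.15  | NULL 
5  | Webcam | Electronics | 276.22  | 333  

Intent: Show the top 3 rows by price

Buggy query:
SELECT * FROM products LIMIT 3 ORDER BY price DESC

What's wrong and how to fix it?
Bug: ORDER BY cannot follow LIMIT; LIMIT is the final clause

Fix: Sort with ORDER BY, then apply LIMIT

Corrected query:
SELECT * FROM products ORDER BY price DESC LIMIT 3

Result:
id | name   | category    | price   | stock
---+--------+-------------+---------+------
1  | Pen    | Office      | 1280.73 | 96   
2  | Router | Electronics | 1203.57 | 410  
3  | Folder | Office      | 933.11  | NULL 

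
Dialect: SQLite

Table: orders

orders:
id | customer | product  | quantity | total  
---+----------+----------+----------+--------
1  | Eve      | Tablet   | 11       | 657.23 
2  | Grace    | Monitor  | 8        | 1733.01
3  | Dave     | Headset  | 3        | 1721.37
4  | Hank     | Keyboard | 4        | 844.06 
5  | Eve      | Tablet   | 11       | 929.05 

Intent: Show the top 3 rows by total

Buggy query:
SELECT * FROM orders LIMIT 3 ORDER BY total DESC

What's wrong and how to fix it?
Bug: LIMIT must come after ORDER BY

Fix: Sort with ORDER BY, then apply LIMIT

Corrected query:
SELECT * FROM orders ORDER BY total DESC LIMIT 3

Result:
id | customer | product | quantity | total  
---+----------+---------+----------+--------
2  | Grace    | Monitor | 8        | 1733.01
3  | Dave     | Headset | 3        | 1721.37
5  | Eve      | Tablet  | 11       | 929.05 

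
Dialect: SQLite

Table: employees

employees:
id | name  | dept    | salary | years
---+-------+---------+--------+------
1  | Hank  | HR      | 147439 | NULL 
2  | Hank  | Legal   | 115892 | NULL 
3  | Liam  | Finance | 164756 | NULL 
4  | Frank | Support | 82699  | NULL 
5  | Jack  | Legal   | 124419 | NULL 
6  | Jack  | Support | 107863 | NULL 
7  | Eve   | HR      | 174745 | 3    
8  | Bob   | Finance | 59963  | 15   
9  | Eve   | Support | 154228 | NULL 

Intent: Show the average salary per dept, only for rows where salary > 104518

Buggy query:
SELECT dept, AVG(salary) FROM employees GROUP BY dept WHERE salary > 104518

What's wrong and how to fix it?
Bug: Row-level WHERE must come before GROUP BY in the clause order

Fix: Place WHERE between FROM and GROUP BY

Corrected query:
SELECT dept, AVG(salary) FROM employees WHERE salary > 104518 GROUP BY dept

Result:
dept    | AVG(salary)
--------+------------
Finance | 164756     
HR      | 161092     
Legal   | 120155.5   
Support | 131045.5   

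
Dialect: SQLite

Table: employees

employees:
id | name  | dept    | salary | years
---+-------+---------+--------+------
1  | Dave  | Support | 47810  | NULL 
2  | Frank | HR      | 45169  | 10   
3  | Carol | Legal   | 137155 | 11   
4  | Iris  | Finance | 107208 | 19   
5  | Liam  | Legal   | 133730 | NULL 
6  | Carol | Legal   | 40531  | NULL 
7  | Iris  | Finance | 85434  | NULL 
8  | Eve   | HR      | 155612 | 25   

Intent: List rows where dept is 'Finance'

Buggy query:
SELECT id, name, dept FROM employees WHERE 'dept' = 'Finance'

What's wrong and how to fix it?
Bug: Single quotes denote string literals in SQL; the column name is being compared as a constant string

Fix: Reference the column as dept without single quotes

Corrected query:
SELECT id, name, dept FROM employees WHERE dept = 'Finance'

Result:
id | name | dept   
---+------+--------
4  | Iris | Finance
7  | Iris | Finance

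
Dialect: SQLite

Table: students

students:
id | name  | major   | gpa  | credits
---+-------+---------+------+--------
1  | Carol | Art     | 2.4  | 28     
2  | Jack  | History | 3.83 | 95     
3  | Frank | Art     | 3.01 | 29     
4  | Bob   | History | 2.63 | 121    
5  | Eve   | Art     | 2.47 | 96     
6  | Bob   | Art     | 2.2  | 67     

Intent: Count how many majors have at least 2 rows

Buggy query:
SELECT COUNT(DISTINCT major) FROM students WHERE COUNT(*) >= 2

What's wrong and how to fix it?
Bug: WHERE filters individual rows, not groups, so a group-level COUNT is invalid there

Fix: Use a subquery that GROUPs and filters with HAVING, then count its rows

Corrected query:
SELECT COUNT(*) FROM (SELECT major FROM students GROUP BY major HAVING COUNT(*) >= 2)

Result:
COUNT(*)
--------
2       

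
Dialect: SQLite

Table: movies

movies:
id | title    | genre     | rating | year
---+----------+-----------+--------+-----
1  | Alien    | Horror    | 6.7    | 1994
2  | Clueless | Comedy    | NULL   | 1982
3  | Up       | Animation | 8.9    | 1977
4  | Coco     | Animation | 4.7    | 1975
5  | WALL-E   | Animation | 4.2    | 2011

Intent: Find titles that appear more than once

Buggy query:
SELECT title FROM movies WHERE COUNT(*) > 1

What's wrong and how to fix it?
Bug: WHERE can't reference COUNT(*); aggregates are computed after WHERE

Fix: GROUP BY title, then filter groups with HAVING COUNT(*) > 1

Corrected query:
SELECT title FROM movies GROUP BY title HAVING COUNT(*) > 1

Result:
(no rows)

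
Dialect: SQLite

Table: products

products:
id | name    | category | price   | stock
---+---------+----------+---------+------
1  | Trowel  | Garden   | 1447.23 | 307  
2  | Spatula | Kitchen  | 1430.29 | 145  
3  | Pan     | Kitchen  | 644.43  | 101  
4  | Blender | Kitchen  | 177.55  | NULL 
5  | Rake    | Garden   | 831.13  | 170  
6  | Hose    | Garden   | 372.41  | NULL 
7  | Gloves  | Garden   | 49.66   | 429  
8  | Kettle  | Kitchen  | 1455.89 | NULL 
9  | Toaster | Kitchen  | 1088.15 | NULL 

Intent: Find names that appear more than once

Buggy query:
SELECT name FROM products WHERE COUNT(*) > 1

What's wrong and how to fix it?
Bug: COUNT(*) is an aggregate and cannot be used in WHERE

Fix: GROUP BY name, then filter groups with HAVING COUNT(*) > 1

Corrected query:
SELECT name FROM products GROUP BY name HAVING COUNT(*) > 1

Result:
(no rows)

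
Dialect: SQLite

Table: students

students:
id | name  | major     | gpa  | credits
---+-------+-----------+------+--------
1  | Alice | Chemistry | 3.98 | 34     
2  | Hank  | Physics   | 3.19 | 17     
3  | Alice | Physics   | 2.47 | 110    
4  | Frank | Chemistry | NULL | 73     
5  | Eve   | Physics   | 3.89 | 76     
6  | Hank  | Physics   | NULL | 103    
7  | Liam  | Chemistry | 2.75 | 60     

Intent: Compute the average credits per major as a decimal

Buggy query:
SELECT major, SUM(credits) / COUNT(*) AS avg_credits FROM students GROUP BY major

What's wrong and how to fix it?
Bug: SUM(credits) and COUNT(*) are both integers; the division truncates the fractional part

Fix: Cast one side to REAL so the division keeps the fractional part

Corrected query:
SELECT major, SUM(credits) * 1.0 / COUNT(*) AS avg_credits FROM students GROUP BY major

Result:
major     | avg_credits
----------+------------
Chemistry | 55.666667  
Physics   | 76.5       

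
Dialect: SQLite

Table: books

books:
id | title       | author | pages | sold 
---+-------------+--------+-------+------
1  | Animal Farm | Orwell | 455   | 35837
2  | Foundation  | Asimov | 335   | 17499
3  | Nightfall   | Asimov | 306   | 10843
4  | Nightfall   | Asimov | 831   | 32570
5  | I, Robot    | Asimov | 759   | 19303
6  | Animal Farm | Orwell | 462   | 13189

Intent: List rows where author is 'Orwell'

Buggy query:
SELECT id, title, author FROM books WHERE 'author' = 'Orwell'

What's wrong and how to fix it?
Bug: Single quotes denote string literals in SQL; the column name is being compared as a constant string

Fix: Remove the quotes around the column name (or use double quotes for an identifier)

Corrected query:
SELECT id, title, author FROM books WHERE author = 'Orwell'

Result:
id | title       | author
---+-------------+-------
1  | Animal Farm | Orwell
6  | Animal Farm | Orwell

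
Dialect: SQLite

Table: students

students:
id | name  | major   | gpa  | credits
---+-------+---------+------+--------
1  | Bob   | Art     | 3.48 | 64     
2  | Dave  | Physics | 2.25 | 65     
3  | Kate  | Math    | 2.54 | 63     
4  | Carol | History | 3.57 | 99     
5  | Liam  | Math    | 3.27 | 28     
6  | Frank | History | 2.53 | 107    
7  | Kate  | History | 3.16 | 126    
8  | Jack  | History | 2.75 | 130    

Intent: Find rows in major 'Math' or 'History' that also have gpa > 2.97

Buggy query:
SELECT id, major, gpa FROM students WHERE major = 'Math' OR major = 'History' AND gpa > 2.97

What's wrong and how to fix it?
Bug: AND binds tighter than OR, so this parses as major = 'Math' OR (major = 'History' AND gpa > 2.97)

Fix: Group the OR with parentheses (or use IN), then AND the threshold

Corrected query:
SELECT id, major, gpa FROM students WHERE (major = 'Math' OR major = 'History') AND gpa > 2.97

Result:
id | major   | gpa 
---+---------+-----
4  | History | 3.57
5  | Math    | 3.27
7  | History | 3.16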